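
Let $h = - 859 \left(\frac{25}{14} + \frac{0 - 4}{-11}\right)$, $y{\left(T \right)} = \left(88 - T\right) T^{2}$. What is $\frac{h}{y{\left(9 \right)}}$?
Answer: $- \frac{284329}{985446} \approx -0.28853$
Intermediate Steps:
$y{\left(T \right)} = T^{2} \left(88 - T\right)$
$h = - \frac{284329}{154}$ ($h = - 859 \left(25 \cdot \frac{1}{14} + \left(0 - 4\right) \left(- \frac{1}{11}\right)\right) = - 859 \left(\frac{25}{14} - - \frac{4}{11}\right) = - 859 \left(\frac{25}{14} + \frac{4}{11}\right) = \left(-859\right) \frac{331}{154} = - \frac{284329}{154} \approx -1846.3$)
$\frac{h}{y{\left(9 \right)}} = - \frac{284329}{154 \cdot 9^{2} \left(88 - 9\right)} = - \frac{284329}{154 \cdot 81 \left(88 - 9\right)} = - \frac{284329}{154 \cdot 81 \cdot 79} = - \frac{284329}{154 \cdot 6399} = \left(- \frac{284329}{154}\right) \frac{1}{6399} = - \frac{284329}{985446}$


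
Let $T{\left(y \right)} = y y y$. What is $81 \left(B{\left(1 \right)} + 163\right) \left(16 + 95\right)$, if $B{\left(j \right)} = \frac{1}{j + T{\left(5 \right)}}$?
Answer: $\frac{20518461}{14} \approx 1.4656 \cdot 10^{6}$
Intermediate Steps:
$T{\left(y \right)} = y^{3}$ ($T{\left(y \right)} = y^{2} y = y^{3}$)
$B{\left(j \right)} = \frac{1}{125 + j}$ ($B{\left(j \right)} = \frac{1}{j + 5^{3}} = \frac{1}{j + 125} = \frac{1}{125 + j}$)
$81 \left(B{\left(1 \right)} + 163\right) \left(16 + 95\right) = 81 \left(\frac{1}{125 + 1} + 163\right) \left(16 + 95\right) = 81 \left(\frac{1}{126} + 163\right) 111 = 81 \cdot \frac{20539}{126} \cdot 111 = 81 \cdot \frac{759943}{42} = \frac{20518461}{14}$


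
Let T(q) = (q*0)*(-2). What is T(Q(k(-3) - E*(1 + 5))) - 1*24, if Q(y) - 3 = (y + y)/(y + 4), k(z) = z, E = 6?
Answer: -24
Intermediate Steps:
Q(y) = 3 + 2*y/(4 + y) (Q(y) = 3 + (y + y)/(y + 4) = 3 + (2*y)/(4 + y) = 3 + 2*y/(4 + y))
T(q) = 0 (T(q) = 0*(-2) = 0)
T(Q(k(-3) - E*(1 + 5))) - 1*24 = 0 - 1*24 = 0 - 24 = -24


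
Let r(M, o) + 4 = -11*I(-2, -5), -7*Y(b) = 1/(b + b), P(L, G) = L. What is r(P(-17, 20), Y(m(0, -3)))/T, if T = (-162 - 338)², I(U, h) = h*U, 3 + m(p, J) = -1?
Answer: -57/125000 ≈ -0.00045600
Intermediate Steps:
m(p, J) = -4 (m(p, J) = -3 - 1 = -4)
I(U, h) = U*h
Y(b) = -1/(14*b) (Y(b) = -1/(7*(b + b)) = -1/(2*b)/7 = -1/(14*b))
r(M, o) = -114 (r(M, o) = -4 - (-22)*(-5) = -4 - 11*10 = -4 - 110 = -114)
T = 250000 (T = (-500)² = 250000)
r(P(-17, 20), Y(m(0, -3)))/T = -114/250000 = -114*1/250000 = -57/125000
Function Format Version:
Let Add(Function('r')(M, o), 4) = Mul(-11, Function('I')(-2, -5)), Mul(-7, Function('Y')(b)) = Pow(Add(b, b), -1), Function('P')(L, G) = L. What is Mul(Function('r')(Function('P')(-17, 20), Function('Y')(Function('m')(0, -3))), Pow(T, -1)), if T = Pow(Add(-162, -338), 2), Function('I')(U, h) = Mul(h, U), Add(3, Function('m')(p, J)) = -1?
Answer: Rational(-57, 125000) ≈ -0.00045600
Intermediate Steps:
Function('m')(p, J) = -4 (Function('m')(p, J) = Add(-3, -1) = -4)
Function('I')(U, h) = Mul(U, h)
Function('Y')(b) = Mul(Rational(-1, 14), Pow(b, -1)) (Function('Y')(b) = Mul(Rational(-1, 7), Pow(Add(b, b), -1)) = Mul(Rational(-1, 7), Pow(Mul(2, b), -1)) = Mul(Rational(-1, 7), Mul(Rational(1, 2), Pow(b, -1))) = Mul(Rational(-1, 14), Pow(b, -1)))
Function('r')(M, o) = -114 (Function('r')(M, o) = Add(-4, Mul(-11, Mul(-2, -5))) = Add(-4, Mul(-11, 10)) = Add(-4, -110) = -114)
T = 250000 (T = Pow(-500, 2) = 250000)
Mul(Function('r')(Function('P')(-17, 20), Function('Y')(Function('m')(0, -3))), Pow(T, -1)) = Mul(-114, Pow(250000, -1)) = Mul(-114, Rational(1, 250000)) = Rational(-57, 125000)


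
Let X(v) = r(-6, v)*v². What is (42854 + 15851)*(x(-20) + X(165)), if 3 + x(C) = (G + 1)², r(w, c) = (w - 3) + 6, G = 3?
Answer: -4793967710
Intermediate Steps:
r(w, c) = 3 + w (r(w, c) = (-3 + w) + 6 = 3 + w)
X(v) = -3*v² (X(v) = (3 - 6)*v² = -3*v²)
x(C) = 13 (x(C) = -3 + (3 + 1)² = -3 + 4² = -3 + 16 = 13)
(42854 + 15851)*(x(-20) + X(165)) = (42854 + 15851)*(13 - 3*165²) = 58705*(13 - 3*27225) = 58705*(13 - 81675) = 58705*(-81662) = -4793967710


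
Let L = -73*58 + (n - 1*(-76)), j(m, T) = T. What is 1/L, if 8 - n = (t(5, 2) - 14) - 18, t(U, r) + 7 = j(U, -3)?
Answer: -1/4108 ≈ -0.00024343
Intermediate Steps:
t(U, r) = -10 (t(U, r) = -7 - 3 = -10)
n = 50 (n = 8 - ((-10 - 14) - 18) = 8 - (-24 - 18) = 8 - 1*(-42) = 8 + 42 = 50)
L = -4108 (L = -73*58 + (50 - 1*(-76)) = -4234 + (50 + 76) = -4234 + 126 = -4108)
1/L = 1/(-4108) = -1/4108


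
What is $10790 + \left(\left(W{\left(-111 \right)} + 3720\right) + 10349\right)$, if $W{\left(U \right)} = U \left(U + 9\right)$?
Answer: $36181$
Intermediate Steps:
$W{\left(U \right)} = U \left(9 + U\right)$
$10790 + \left(\left(W{\left(-111 \right)} + 3720\right) + 10349\right) = 10790 + \left(\left(- 111 \left(9 - 111\right) + 3720\right) + 10349\right) = 10790 + \left(\left(\left(-111\right) \left(-102\right) + 3720\right) + 10349\right) = 10790 + \left(\left(11322 + 3720\right) + 10349\right) = 10790 + \left(15042 + 10349\right) = 10790 + 25391 = 36181$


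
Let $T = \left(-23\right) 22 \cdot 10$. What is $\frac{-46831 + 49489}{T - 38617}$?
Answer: $- \frac{886}{14559} \approx -0.060856$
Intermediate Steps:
$T = -5060$ ($T = \left(-506\right) 10 = -5060$)
$\frac{-46831 + 49489}{T - 38617} = \frac{-46831 + 49489}{-5060 - 38617} = \frac{2658}{-43677} = 2658 \left(- \frac{1}{43677}\right) = - \frac{886}{14559}$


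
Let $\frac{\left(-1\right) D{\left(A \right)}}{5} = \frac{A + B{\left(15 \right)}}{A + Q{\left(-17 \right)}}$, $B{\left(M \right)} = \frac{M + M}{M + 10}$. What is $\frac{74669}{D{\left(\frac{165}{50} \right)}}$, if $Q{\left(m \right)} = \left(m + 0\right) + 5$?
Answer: $\frac{2165401}{75} \approx 28872.0$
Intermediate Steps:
$Q{\left(m \right)} = 5 + m$ ($Q{\left(m \right)} = m + 5 = 5 + m$)
$B{\left(M \right)} = \frac{2 M}{10 + M}$
$D{\left(A \right)} = - \frac{5 \left(\frac{6}{5} + A\right)}{-12 + A}$ ($D{\left(A \right)} = - 5 \frac{A + 2 \cdot 15 \frac{1}{10 + 15}}{A + \left(5 - 17\right)} = - 5 \frac{A + 2 \cdot 15 \cdot \frac{1}{25}}{A - 12} = - 5 \frac{A + 2 \cdot 15 \cdot \frac{1}{25}}{-12 + A} = - 5 \frac{A + \frac{6}{5}}{-12 + A} = - 5 \frac{\frac{6}{5} + A}{-12 + A} = - \frac{5 \left(\frac{6}{5} + A\right)}{-12 + A}$)
$\frac{74669}{D{\left(\frac{165}{50} \right)}} = \frac{74669}{\frac{1}{-12 + \frac{165}{50}} \left(-6 - 5 \cdot \frac{165}{50}\right)} = \frac{74669}{\frac{1}{-12 + 165 \cdot \frac{1}{50}} \left(-6 - 5 \cdot 165 \cdot \frac{1}{50}\right)} = \frac{74669}{\frac{1}{-12 + \frac{33}{10}} \left(-6 - \frac{33}{2}\right)} = \frac{74669}{\frac{1}{- \frac{87}{10}} \left(-6 - \frac{33}{2}\right)} = \frac{74669}{\left(- \frac{10}{87}\right) \left(- \frac{45}{2}\right)} = \frac{74669}{\frac{75}{29}} = 74669 \cdot \frac{29}{75} = \frac{2165401}{75}$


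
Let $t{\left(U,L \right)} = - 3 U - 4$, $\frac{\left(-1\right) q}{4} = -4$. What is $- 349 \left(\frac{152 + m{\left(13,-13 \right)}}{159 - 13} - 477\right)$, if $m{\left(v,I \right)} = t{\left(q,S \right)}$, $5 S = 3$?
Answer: $\frac{12135079}{73} \approx 1.6623 \cdot 10^{5}$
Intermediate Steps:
$S = \frac{3}{5}$ ($S = \frac{1}{5} \cdot 3 = \frac{3}{5} \approx 0.6$)
$q = 16$ ($q = \left(-4\right) \left(-4\right) = 16$)
$t{\left(U,L \right)} = -4 - 3 U$
$m{\left(v,I \right)} = -52$ ($m{\left(v,I \right)} = -4 - 48 = -52$)
$- 349 \left(\frac{152 + m{\left(13,-13 \right)}}{159 - 13} - 477\right) = - 349 \left(\frac{152 - 52}{159 - 13} - 477\right) = - 349 \left(\frac{100}{146} - 477\right) = - 349 \left(100 \cdot \frac{1}{146} - 477\right) = - 349 \left(\frac{50}{73} - 477\right) = \left(-349\right) \left(- \frac{34771}{73}\right) = \frac{12135079}{73}$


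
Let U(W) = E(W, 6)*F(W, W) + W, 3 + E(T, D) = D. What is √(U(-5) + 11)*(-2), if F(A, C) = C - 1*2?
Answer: -2*I*√15 ≈ -7.746*I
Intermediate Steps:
F(A, C) = -2 + C (F(A, C) = C - 2 = -2 + C)
E(T, D) = -3 + D
U(W) = -6 + 4*W (U(W) = (-3 + 6)*(-2 + W) + W = 3*(-2 + W) + W = (-6 + 3*W) + W = -6 + 4*W)
√(U(-5) + 11)*(-2) = √((-6 + 4*(-5)) + 11)*(-2) = √((-6 - 20) + 11)*(-2) = √(-26 + 11)*(-2) = √(-15)*(-2) = (I*√15)*(-2) = -2*I*√15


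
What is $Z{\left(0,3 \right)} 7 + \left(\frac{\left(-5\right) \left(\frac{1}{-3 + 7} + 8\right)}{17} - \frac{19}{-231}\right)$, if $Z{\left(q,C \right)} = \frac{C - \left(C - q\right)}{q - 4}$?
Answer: $- \frac{36823}{15708} \approx -2.3442$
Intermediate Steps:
$Z{\left(q,C \right)} = \frac{q}{-4 + q}$
$Z{\left(0,3 \right)} 7 + \left(\frac{\left(-5\right) \left(\frac{1}{-3 + 7} + 8\right)}{17} - \frac{19}{-231}\right) = \frac{0}{-4 + 0} \cdot 7 + \left(\frac{\left(-5\right) \left(\frac{1}{-3 + 7} + 8\right)}{17} - \frac{19}{-231}\right) = \frac{0}{-4} \cdot 7 + \left(- 5 \left(\frac{1}{4} + 8\right) \frac{1}{17} - - \frac{19}{231}\right) = 0 \left(- \frac{1}{4}\right) 7 + \left(- 5 \left(\frac{1}{4} + 8\right) \frac{1}{17} + \frac{19}{231}\right) = 0 \cdot 7 + \left(\left(-5\right) \frac{33}{4} \cdot \frac{1}{17} + \frac{19}{231}\right) = 0 + \left(\left(- \frac{165}{4}\right) \frac{1}{17} + \frac{19}{231}\right) = 0 + \left(- \frac{165}{68} + \frac{19}{231}\right) = 0 - \frac{36823}{15708} = - \frac{36823}{15708}$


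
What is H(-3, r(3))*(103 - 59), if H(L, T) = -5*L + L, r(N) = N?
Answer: 528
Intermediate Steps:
H(L, T) = -4*L
H(-3, r(3))*(103 - 59) = (-4*(-3))*(103 - 59) = 12*44 = 528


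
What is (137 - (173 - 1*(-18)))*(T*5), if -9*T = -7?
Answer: -210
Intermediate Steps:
T = 7/9 (T = -1/9*(-7) = 7/9 ≈ 0.77778)
(137 - (173 - 1*(-18)))*(T*5) = (137 - (173 - 1*(-18)))*((7/9)*5) = (137 - (173 + 18))*(35/9) = (137 - 1*191)*(35/9) = (137 - 191)*(35/9) = -54*35/9 = -210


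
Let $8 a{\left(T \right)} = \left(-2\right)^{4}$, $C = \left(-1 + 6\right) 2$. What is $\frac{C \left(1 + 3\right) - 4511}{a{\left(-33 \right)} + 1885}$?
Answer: $- \frac{263}{111} \approx -2.3694$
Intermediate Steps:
$C = 10$ ($C = 5 \cdot 2 = 10$)
$a{\left(T \right)} = 2$ ($a{\left(T \right)} = \frac{\left(-2\right)^{4}}{8} = \frac{1}{8} \cdot 16 = 2$)
$\frac{C \left(1 + 3\right) - 4511}{a{\left(-33 \right)} + 1885} = \frac{10 \left(1 + 3\right) - 4511}{2 + 1885} = \frac{10 \cdot 4 - 4511}{1887} = \left(40 - 4511\right) \frac{1}{1887} = \left(-4471\right) \frac{1}{1887} = - \frac{263}{111}$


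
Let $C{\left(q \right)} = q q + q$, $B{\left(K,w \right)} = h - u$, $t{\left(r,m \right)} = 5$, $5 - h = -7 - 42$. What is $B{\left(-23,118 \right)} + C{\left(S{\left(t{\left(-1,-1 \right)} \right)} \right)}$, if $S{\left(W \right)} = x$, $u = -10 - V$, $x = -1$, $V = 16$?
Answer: $80$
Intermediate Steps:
$h = 54$ ($h = 5 - \left(-7 - 42\right) = 5 - -49 = 5 + 49 = 54$)
$u = -26$ ($u = -10 - 16 = -26$)
$S{\left(W \right)} = -1$
$B{\left(K,w \right)} = 80$ ($B{\left(K,w \right)} = 54 - -26 = 54 + 26 = 80$)
$C{\left(q \right)} = q + q^{2}$ ($C{\left(q \right)} = q^{2} + q = q + q^{2}$)
$B{\left(-23,118 \right)} + C{\left(S{\left(t{\left(-1,-1 \right)} \right)} \right)} = 80 - \left(1 - 1\right) = 80 - 0 = 80 + 0 = 80$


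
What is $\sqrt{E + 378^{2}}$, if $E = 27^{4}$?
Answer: $135 \sqrt{37} \approx 821.17$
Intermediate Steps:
$E = 531441$
$\sqrt{E + 378^{2}} = \sqrt{531441 + 378^{2}} = \sqrt{531441 + 142884} = \sqrt{674325} = 135 \sqrt{37}$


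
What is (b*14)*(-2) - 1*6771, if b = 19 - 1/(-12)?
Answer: -21916/3 ≈ -7305.3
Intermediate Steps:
b = 229/12 (b = 19 - 1*(-1/12) = 19 + 1/12 = 229/12 ≈ 19.083)
(b*14)*(-2) - 1*6771 = ((229/12)*14)*(-2) - 1*6771 = (1603/6)*(-2) - 6771 = -1603/3 - 6771 = -21916/3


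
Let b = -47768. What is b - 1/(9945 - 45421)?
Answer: -1694617567/35476 ≈ -47768.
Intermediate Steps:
b - 1/(9945 - 45421) = -47768 - 1/(9945 - 45421) = -47768 - 1/(-35476) = -47768 - 1*(-1/35476) = -47768 + 1/35476 = -1694617567/35476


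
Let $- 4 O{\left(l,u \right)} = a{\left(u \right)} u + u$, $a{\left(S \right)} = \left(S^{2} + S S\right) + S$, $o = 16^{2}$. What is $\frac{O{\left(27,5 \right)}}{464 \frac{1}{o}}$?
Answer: $- \frac{1120}{29} \approx -38.621$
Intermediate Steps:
$o = 256$
$a{\left(S \right)} = S + 2 S^{2}$ ($a{\left(S \right)} = \left(S^{2} + S^{2}\right) + S = 2 S^{2} + S = S + 2 S^{2}$)
$O{\left(l,u \right)} = - \frac{u}{4} - \frac{u^{2} \left(1 + 2 u\right)}{4}$ ($O{\left(l,u \right)} = - \frac{u \left(1 + 2 u\right) u + u}{4} = - \frac{u^{2} \left(1 + 2 u\right) + u}{4} = - \frac{u + u^{2} \left(1 + 2 u\right)}{4} = - \frac{u}{4} - \frac{u^{2} \left(1 + 2 u\right)}{4}$)
$\frac{O{\left(27,5 \right)}}{464 \frac{1}{o}} = \frac{\left(- \frac{1}{4}\right) 5 \left(1 + 5 \left(1 + 2 \cdot 5\right)\right)}{464 \cdot \frac{1}{256}} = \frac{\left(- \frac{1}{4}\right) 5 \left(1 + 5 \left(1 + 10\right)\right)}{464 \cdot \frac{1}{256}} = \frac{\left(- \frac{1}{4}\right) 5 \left(1 + 5 \cdot 11\right)}{\frac{29}{16}} = \left(- \frac{1}{4}\right) 5 \left(1 + 55\right) \frac{16}{29} = \left(- \frac{1}{4}\right) 5 \cdot 56 \cdot \frac{16}{29} = \left(-70\right) \frac{16}{29} = - \frac{1120}{29}$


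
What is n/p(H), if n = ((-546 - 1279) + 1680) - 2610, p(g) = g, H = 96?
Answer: -2755/96 ≈ -28.698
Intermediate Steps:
n = -2755 (n = (-1825 + 1680) - 2610 = -145 - 2610 = -2755)
n/p(H) = -2755/96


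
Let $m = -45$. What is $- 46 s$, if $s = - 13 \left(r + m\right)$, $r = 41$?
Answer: $-2392$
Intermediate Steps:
$s = 52$ ($s = - 13 \left(41 - 45\right) = \left(-13\right) \left(-4\right) = 52$)
$- 46 s = \left(-46\right) 52 = -2392$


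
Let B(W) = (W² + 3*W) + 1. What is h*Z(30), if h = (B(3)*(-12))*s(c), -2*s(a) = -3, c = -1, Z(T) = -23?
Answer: 7866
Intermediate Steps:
B(W) = 1 + W² + 3*W
s(a) = 3/2 (s(a) = -½*(-3) = 3/2)
h = -342 (h = ((1 + 3² + 3*3)*(-12))*(3/2) = ((1 + 9 + 9)*(-12))*(3/2) = (19*(-12))*(3/2) = -228*3/2 = -342)
h*Z(30) = -342*(-23) = 7866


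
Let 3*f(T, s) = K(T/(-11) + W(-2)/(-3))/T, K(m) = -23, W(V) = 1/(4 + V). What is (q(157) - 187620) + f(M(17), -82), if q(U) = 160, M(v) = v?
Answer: -9560483/51 ≈ -1.8746e+5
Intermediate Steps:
f(T, s) = -23/(3*T) (f(T, s) = (-23/T)/3 = -23/(3*T))
(q(157) - 187620) + f(M(17), -82) = (160 - 187620) - 23/3/17 = -187460 - 23/3*1/17 = -187460 - 23/51 = -9560483/51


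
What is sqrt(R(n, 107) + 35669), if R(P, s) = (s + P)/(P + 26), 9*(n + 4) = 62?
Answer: sqrt(602870385)/130 ≈ 188.87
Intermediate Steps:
n = 26/9 (n = -4 + (1/9)*62 = -4 + 62/9 = 26/9 ≈ 2.8889)
R(P, s) = (P + s)/(26 + P)
sqrt(R(n, 107) + 35669) = sqrt((26/9 + 107)/(26 + 26/9) + 35669) = sqrt((989/9)/(260/9) + 35669) = sqrt((9/260)*(989/9) + 35669) = sqrt(989/260 + 35669) = sqrt(9274929/260) = sqrt(602870385)/130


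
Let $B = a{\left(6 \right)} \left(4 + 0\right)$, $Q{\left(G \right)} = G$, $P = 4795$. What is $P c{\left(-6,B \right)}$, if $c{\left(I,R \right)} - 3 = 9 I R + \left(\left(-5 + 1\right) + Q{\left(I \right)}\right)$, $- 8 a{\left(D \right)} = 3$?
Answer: $354830$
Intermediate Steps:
$a{\left(D \right)} = - \frac{3}{8}$ ($a{\left(D \right)} = \left(- \frac{1}{8}\right) 3 = - \frac{3}{8}$)
$B = - \frac{3}{2}$ ($B = - \frac{3 \left(4 + 0\right)}{8} = \left(- \frac{3}{8}\right) 4 = - \frac{3}{2} \approx -1.5$)
$c{\left(I,R \right)} = -1 + I + 9 I R$ ($c{\left(I,R \right)} = 3 + \left(9 I R + \left(\left(-5 + 1\right) + I\right)\right) = 3 + \left(9 I R + \left(-4 + I\right)\right) = 3 + \left(-4 + I + 9 I R\right) = -1 + I + 9 I R$)
$P c{\left(-6,B \right)} = 4795 \left(-1 - 6 + 9 \left(-6\right) \left(- \frac{3}{2}\right)\right) = 4795 \left(-1 - 6 + 81\right) = 4795 \cdot 74 = 354830$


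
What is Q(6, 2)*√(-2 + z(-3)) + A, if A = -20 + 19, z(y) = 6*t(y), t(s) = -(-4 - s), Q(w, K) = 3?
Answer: 5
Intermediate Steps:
t(s) = 4 + s
z(y) = 24 + 6*y (z(y) = 6*(4 + y) = 24 + 6*y)
A = -1
Q(6, 2)*√(-2 + z(-3)) + A = 3*√(-2 + (24 + 6*(-3))) - 1 = 3*√(-2 + (24 - 18)) - 1 = 3*√(-2 + 6) - 1 = 3*√4 - 1 = 3*2 - 1 = 6 - 1 = 5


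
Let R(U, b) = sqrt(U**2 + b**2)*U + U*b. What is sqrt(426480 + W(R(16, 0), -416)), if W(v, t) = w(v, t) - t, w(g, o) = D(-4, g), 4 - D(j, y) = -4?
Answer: 2*sqrt(106726) ≈ 653.38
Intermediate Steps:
D(j, y) = 8 (D(j, y) = 4 - 1*(-4) = 4 + 4 = 8)
w(g, o) = 8
R(U, b) = U*b + U*sqrt(U**2 + b**2) (R(U, b) = U*sqrt(U**2 + b**2) + U*b = U*b + U*sqrt(U**2 + b**2))
W(v, t) = 8 - t
sqrt(426480 + W(R(16, 0), -416)) = sqrt(426480 + (8 - 1*(-416))) = sqrt(426480 + (8 + 416)) = sqrt(426480 + 424) = sqrt(426904) = 2*sqrt(106726)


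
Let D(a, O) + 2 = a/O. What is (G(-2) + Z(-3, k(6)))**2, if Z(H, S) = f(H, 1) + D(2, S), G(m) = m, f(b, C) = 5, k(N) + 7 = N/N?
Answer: 4/9 ≈ 0.44444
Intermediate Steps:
k(N) = -6 (k(N) = -7 + N/N = -7 + 1 = -6)
D(a, O) = -2 + a/O
Z(H, S) = 3 + 2/S (Z(H, S) = 5 + (-2 + 2/S) = 3 + 2/S)
(G(-2) + Z(-3, k(6)))**2 = (-2 + (3 + 2/(-6)))**2 = (-2 + (3 + 2*(-1/6)))**2 = (-2 + (3 - 1/3))**2 = (-2 + 8/3)**2 = (2/3)**2 = 4/9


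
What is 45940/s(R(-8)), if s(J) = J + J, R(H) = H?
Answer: -11485/4 ≈ -2871.3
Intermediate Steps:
s(J) = 2*J
45940/s(R(-8)) = 45940/((2*(-8))) = 45940/(-16) = 45940*(-1/16) = -11485/4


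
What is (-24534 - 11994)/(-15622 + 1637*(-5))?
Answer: 36528/23807 ≈ 1.5343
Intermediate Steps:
(-24534 - 11994)/(-15622 + 1637*(-5)) = -36528/(-15622 - 8185) = -36528/(-23807) = -36528*(-1/23807) = 36528/23807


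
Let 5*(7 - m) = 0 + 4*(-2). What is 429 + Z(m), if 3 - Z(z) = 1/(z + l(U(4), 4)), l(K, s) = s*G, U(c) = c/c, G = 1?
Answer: 27211/63 ≈ 431.92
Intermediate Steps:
U(c) = 1
l(K, s) = s (l(K, s) = s*1 = s)
m = 43/5 (m = 7 - (0 + 4*(-2))/5 = 7 - (0 - 8)/5 = 7 - ⅕*(-8) = 7 + 8/5 = 43/5 ≈ 8.6000)
Z(z) = 3 - 1/(4 + z) (Z(z) = 3 - 1/(z + 4) = 3 - 1/(4 + z))
429 + Z(m) = 429 + (11 + 3*(43/5))/(4 + 43/5) = 429 + (11 + 129/5)/(63/5) = 429 + (5/63)*(184/5) = 429 + 184/63 = 27211/63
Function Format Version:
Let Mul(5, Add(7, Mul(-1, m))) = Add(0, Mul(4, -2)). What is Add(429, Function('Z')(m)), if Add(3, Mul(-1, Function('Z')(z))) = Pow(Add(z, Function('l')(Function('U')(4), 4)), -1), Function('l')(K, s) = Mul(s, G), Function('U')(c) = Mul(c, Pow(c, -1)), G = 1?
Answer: Rational(27211, 63) ≈ 431.92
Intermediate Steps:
Function('U')(c) = 1
Function('l')(K, s) = s (Function('l')(K, s) = Mul(s, 1) = s)
m = Rational(43, 5) (m = Add(7, Mul(Rational(-1, 5), Add(0, Mul(4, -2)))) = Add(7, Mul(Rational(-1, 5), Add(0, -8))) = Add(7, Mul(Rational(-1, 5), -8)) = Add(7, Rational(8, 5)) = Rational(43, 5) ≈ 8.6000)
Function('Z')(z) = Add(3, Mul(-1, Pow(Add(4, z), -1))) (Function('Z')(z) = Add(3, Mul(-1, Pow(Add(z, 4), -1))) = Add(3, Mul(-1, Pow(Add(4, z), -1))))
Add(429, Function('Z')(m)) = Add(429, Mul(Pow(Add(4, Rational(43, 5)), -1), Add(11, Mul(3, Rational(43, 5))))) = Add(429, Mul(Pow(Rational(63, 5), -1), Add(11, Rational(129, 5)))) = Add(429, Mul(Rational(5, 63), Rational(184, 5))) = Add(429, Rational(184, 63)) = Rational(27211, 63)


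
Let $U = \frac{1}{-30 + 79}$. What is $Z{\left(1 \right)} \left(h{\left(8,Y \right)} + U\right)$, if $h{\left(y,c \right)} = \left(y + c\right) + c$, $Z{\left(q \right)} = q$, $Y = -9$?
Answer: $- \frac{489}{49} \approx -9.9796$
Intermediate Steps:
$U = \frac{1}{49} \approx 0.020408$
$h{\left(y,c \right)} = y + 2 c$ ($h{\left(y,c \right)} = \left(c + y\right) + c = y + 2 c$)
$Z{\left(1 \right)} \left(h{\left(8,Y \right)} + U\right) = 1 \left(\left(8 + 2 \left(-9\right)\right) + \frac{1}{49}\right) = 1 \left(\left(8 - 18\right) + \frac{1}{49}\right) = 1 \left(-10 + \frac{1}{49}\right) = 1 \left(- \frac{489}{49}\right) = - \frac{489}{49}$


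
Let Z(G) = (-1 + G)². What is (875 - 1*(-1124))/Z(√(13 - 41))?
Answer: 1999/(1 - 2*I*√7)² ≈ -64.177 + 25.155*I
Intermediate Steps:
(875 - 1*(-1124))/Z(√(13 - 41)) = (875 - 1*(-1124))/((-1 + √(13 - 41))²) = (875 + 1124)/((-1 + √(-28))²) = 1999/((-1 + 2*I*√7)²) = 1999/(-1 + 2*I*√7)²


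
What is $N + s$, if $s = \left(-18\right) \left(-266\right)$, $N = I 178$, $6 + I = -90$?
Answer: $-12300$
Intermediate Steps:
$I = -96$ ($I = -6 - 90 = -96$)
$N = -17088$ ($N = \left(-96\right) 178 = -17088$)
$s = 4788$
$N + s = -17088 + 4788 = -12300$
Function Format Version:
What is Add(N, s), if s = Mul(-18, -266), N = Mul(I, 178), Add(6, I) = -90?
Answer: -12300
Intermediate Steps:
I = -96 (I = Add(-6, -90) = -96)
N = -17088 (N = Mul(-96, 178) = -17088)
s = 4788
Add(N, s) = Add(-17088, 4788) = -12300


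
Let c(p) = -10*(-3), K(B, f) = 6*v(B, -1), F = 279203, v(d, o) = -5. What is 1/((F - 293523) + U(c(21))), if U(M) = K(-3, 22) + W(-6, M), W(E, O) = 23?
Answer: -1/14327 ≈ -6.9798e-5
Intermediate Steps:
K(B, f) = -30 (K(B, f) = 6*(-5) = -30)
c(p) = 30
U(M) = -7 (U(M) = -30 + 23 = -7)
1/((F - 293523) + U(c(21))) = 1/((279203 - 293523) - 7) = 1/(-14320 - 7) = 1/(-14327) = -1/14327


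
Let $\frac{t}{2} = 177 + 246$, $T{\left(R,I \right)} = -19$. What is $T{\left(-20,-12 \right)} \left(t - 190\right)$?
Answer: $-12464$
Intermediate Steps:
$t = 846$ ($t = 2 \left(177 + 246\right) = 2 \cdot 423 = 846$)
$T{\left(-20,-12 \right)} \left(t - 190\right) = - 19 \left(846 - 190\right) = \left(-19\right) 656 = -12464$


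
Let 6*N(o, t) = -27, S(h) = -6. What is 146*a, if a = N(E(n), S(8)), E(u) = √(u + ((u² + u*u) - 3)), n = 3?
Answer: -657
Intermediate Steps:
E(u) = √(-3 + u + 2*u²) (E(u) = √(u + ((u² + u²) - 3)) = √(u + (2*u² - 3)) = √(u + (-3 + 2*u²)) = √(-3 + u + 2*u²))
N(o, t) = -9/2 (N(o, t) = (⅙)*(-27) = -9/2)
a = -9/2 ≈ -4.5000
146*a = 146*(-9/2) = -657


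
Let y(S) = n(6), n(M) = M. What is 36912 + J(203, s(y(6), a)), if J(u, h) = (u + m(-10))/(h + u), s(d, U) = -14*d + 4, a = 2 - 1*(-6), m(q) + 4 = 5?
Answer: 1513460/41 ≈ 36914.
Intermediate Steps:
m(q) = 1 (m(q) = -4 + 5 = 1)
a = 8 (a = 2 + 6 = 8)
y(S) = 6
s(d, U) = 4 - 14*d
J(u, h) = (1 + u)/(h + u) (J(u, h) = (u + 1)/(h + u) = (1 + u)/(h + u))
36912 + J(203, s(y(6), a)) = 36912 + (1 + 203)/((4 - 14*6) + 203) = 36912 + 204/((4 - 84) + 203) = 36912 + 204/(-80 + 203) = 36912 + 204/123 = 36912 + (1/123)*204 = 36912 + 68/41 = 1513460/41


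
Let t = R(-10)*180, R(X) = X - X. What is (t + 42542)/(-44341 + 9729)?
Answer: -21271/17306 ≈ -1.2291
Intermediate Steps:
R(X) = 0
t = 0 (t = 0*180 = 0)
(t + 42542)/(-44341 + 9729) = (0 + 42542)/(-44341 + 9729) = 42542/(-34612) = 42542*(-1/34612) = -21271/17306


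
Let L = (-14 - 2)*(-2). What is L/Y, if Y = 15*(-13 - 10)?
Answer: -32/345 ≈ -0.092754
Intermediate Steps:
L = 32 (L = -16*(-2) = 32)
Y = -345 (Y = 15*(-23) = -345)
L/Y = 32/(-345) = 32*(-1/345) = -32/345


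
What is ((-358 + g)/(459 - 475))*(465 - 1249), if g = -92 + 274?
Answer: -8624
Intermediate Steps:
g = 182
((-358 + g)/(459 - 475))*(465 - 1249) = ((-358 + 182)/(459 - 475))*(465 - 1249) = -176/(-16)*(-784) = -176*(-1/16)*(-784) = 11*(-784) = -8624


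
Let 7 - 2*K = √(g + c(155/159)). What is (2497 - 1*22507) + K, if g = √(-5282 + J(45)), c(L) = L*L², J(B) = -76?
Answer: -40013/2 - √(592096125 + 639128961*I*√5358)/50562 ≈ -20010.0 - 3.0058*I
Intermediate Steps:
c(L) = L³
g = I*√5358 (g = √(-5282 - 76) = √(-5358) = I*√5358 ≈ 73.198*I)
K = 7/2 - √(3723875/4019679 + I*√5358)/2 (K = 7/2 - √(I*√5358 + (155/159)³)/2 = 7/2 - √(I*√5358 + 3723875/4019679)/2 = 7/2 - √(3723875/4019679 + I*√5358)/2 ≈ 0.45594 - 3.0058*I)
(2497 - 1*22507) + K = (2497 - 1*22507) + (7/2 - √(592096125 + 639128961*I*√5358)/50562) = (2497 - 22507) + (7/2 - √(592096125 + 639128961*I*√5358)/50562) = -20010 + (7/2 - √(592096125 + 639128961*I*√5358)/50562) = -40013/2 - √(592096125 + 639128961*I*√5358)/50562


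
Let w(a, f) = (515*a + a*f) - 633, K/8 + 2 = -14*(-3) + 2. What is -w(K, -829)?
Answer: 106137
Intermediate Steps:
K = 336 (K = -16 + 8*(-14*(-3) + 2) = -16 + 8*(42 + 2) = -16 + 8*44 = -16 + 352 = 336)
w(a, f) = -633 + 515*a + a*f
-w(K, -829) = -(-633 + 515*336 + 336*(-829)) = -(-633 + 173040 - 278544) = -1*(-106137) = 106137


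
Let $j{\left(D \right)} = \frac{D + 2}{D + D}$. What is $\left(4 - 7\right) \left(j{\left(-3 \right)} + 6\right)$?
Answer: $- \frac{37}{2} \approx -18.5$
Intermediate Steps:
$j{\left(D \right)} = \frac{2 + D}{2 D}$
$\left(4 - 7\right) \left(j{\left(-3 \right)} + 6\right) = \left(4 - 7\right) \left(\frac{2 - 3}{2 \left(-3\right)} + 6\right) = - 3 \left(\frac{1}{2} \left(- \frac{1}{3}\right) \left(-1\right) + 6\right) = - 3 \left(\frac{1}{6} + 6\right) = \left(-3\right) \frac{37}{6} = - \frac{37}{2}$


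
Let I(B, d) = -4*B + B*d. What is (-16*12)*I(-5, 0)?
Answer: -3840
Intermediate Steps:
(-16*12)*I(-5, 0) = (-16*12)*(-5*(-4 + 0)) = -(-960)*(-4) = -192*20 = -3840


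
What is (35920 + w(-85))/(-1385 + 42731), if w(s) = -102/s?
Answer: 89803/103365 ≈ 0.86880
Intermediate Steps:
(35920 + w(-85))/(-1385 + 42731) = (35920 - 102/(-85))/(-1385 + 42731) = (35920 - 102*(-1/85))/41346 = (35920 + 6/5)*(1/41346) = (179606/5)*(1/41346) = 89803/103365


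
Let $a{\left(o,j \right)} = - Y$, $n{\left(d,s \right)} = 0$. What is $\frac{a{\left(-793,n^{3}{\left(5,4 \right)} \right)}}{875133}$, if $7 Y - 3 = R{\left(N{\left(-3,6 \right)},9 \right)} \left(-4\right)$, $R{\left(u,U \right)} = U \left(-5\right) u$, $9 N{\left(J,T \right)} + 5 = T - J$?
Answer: $- \frac{83}{6125931} \approx -1.3549 \cdot 10^{-5}$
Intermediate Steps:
$N{\left(J,T \right)} = - \frac{5}{9} - \frac{J}{9} + \frac{T}{9}$ ($N{\left(J,T \right)} = - \frac{5}{9} + \frac{T - J}{9} = - \frac{5}{9} - \left(- \frac{T}{9} + \frac{J}{9}\right) = - \frac{5}{9} - \frac{J}{9} + \frac{T}{9}$)
$R{\left(u,U \right)} = - 5 U u$
$Y = \frac{83}{7}$ ($Y = \frac{3}{7} + \frac{\left(-5\right) 9 \left(- \frac{5}{9} - - \frac{1}{3} + \frac{1}{9} \cdot 6\right) \left(-4\right)}{7} = \frac{3}{7} + \frac{\left(-5\right) 9 \left(- \frac{5}{9} + \frac{1}{3} + \frac{2}{3}\right) \left(-4\right)}{7} = \frac{3}{7} + \frac{\left(-5\right) 9 \cdot \frac{4}{9} \left(-4\right)}{7} = \frac{3}{7} + \frac{\left(-20\right) \left(-4\right)}{7} = \frac{3}{7} + \frac{1}{7} \cdot 80 = \frac{3}{7} + \frac{80}{7} = \frac{83}{7} \approx 11.857$)
$a{\left(o,j \right)} = - \frac{83}{7}$ ($a{\left(o,j \right)} = \left(-1\right) \frac{83}{7} = - \frac{83}{7}$)
$\frac{a{\left(-793,n^{3}{\left(5,4 \right)} \right)}}{875133} = - \frac{83}{7 \cdot 875133} = \left(- \frac{83}{7}\right) \frac{1}{875133} = - \frac{83}{6125931}$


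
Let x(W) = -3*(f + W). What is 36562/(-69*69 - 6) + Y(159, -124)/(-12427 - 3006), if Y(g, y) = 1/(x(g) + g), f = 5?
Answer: -62633007817/8166171321 ≈ -7.6698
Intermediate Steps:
x(W) = -15 - 3*W (x(W) = -3*(5 + W) = -15 - 3*W)
Y(g, y) = 1/(-15 - 2*g) (Y(g, y) = 1/((-15 - 3*g) + g) = 1/(-15 - 2*g))
36562/(-69*69 - 6) + Y(159, -124)/(-12427 - 3006) = 36562/(-69*69 - 6) + (-1/(15 + 2*159))/(-12427 - 3006) = 36562/(-4761 - 6) - 1/(15 + 318)/(-15433) = 36562/(-4767) - 1/333*(-1/15433) = 36562*(-1/4767) - 1*1/333*(-1/15433) = -36562/4767 - 1/333*(-1/15433) = -36562/4767 + 1/5139189 = -62633007817/8166171321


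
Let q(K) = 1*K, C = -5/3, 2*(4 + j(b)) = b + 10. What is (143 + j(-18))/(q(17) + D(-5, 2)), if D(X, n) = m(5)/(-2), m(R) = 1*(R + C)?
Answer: 405/46 ≈ 8.8044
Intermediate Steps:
j(b) = 1 + b/2 (j(b) = -4 + (b + 10)/2 = -4 + (10 + b)/2 = -4 + (5 + b/2) = 1 + b/2)
C = -5/3 (C = -5*⅓ = -5/3 ≈ -1.6667)
m(R) = -5/3 + R (m(R) = 1*(R - 5/3) = 1*(-5/3 + R) = -5/3 + R)
q(K) = K
D(X, n) = -5/3 (D(X, n) = (-5/3 + 5)/(-2) = (10/3)*(-½) = -5/3)
(143 + j(-18))/(q(17) + D(-5, 2)) = (143 + (1 + (½)*(-18)))/(17 - 5/3) = (143 + (1 - 9))/(46/3) = (143 - 8)*(3/46) = 135*(3/46) = 405/46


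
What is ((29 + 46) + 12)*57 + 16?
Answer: 4975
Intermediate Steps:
((29 + 46) + 12)*57 + 16 = (75 + 12)*57 + 16 = 87*57 + 16 = 4959 + 16 = 4975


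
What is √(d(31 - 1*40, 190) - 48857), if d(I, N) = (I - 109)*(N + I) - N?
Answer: I*√70405 ≈ 265.34*I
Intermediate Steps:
d(I, N) = -N + (-109 + I)*(I + N) (d(I, N) = (-109 + I)*(I + N) - N = -N + (-109 + I)*(I + N))
√(d(31 - 1*40, 190) - 48857) = √(((31 - 1*40)² - 110*190 - 109*(31 - 1*40) + (31 - 1*40)*190) - 48857) = √(((31 - 40)² - 20900 - 109*(31 - 40) + (31 - 40)*190) - 48857) = √(((-9)² - 20900 - 109*(-9) - 9*190) - 48857) = √((81 - 20900 + 981 - 1710) - 48857) = √(-21548 - 48857) = √(-70405) = I*√70405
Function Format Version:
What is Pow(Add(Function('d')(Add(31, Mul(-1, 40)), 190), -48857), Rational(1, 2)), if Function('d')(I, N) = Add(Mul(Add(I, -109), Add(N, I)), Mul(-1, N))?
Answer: Mul(I, Pow(70405, Rational(1, 2))) ≈ Mul(265.34, I)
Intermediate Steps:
Function('d')(I, N) = Add(Mul(-1, N), Mul(Add(-109, I), Add(I, N))) (Function('d')(I, N) = Add(Mul(Add(-109, I), Add(I, N)), Mul(-1, N)) = Add(Mul(-1, N), Mul(Add(-109, I), Add(I, N))))
Pow(Add(Function('d')(Add(31, Mul(-1, 40)), 190), -48857), Rational(1, 2)) = Pow(Add(Add(Pow(Add(31, Mul(-1, 40)), 2), Mul(-110, 190), Mul(-109, Add(31, Mul(-1, 40))), Mul(Add(31, Mul(-1, 40)), 190)), -48857), Rational(1, 2)) = Pow(Add(Add(Pow(Add(31, -40), 2), -20900, Mul(-109, Add(31, -40)), Mul(Add(31, -40), 190)), -48857), Rational(1, 2)) = Pow(Add(Add(Pow(-9, 2), -20900, Mul(-109, -9), Mul(-9, 190)), -48857), Rational(1, 2)) = Pow(Add(Add(81, -20900, 981, -1710), -48857), Rational(1, 2)) = Pow(Add(-21548, -48857), Rational(1, 2)) = Pow(-70405, Rational(1, 2)) = Mul(I, Pow(70405, Rational(1, 2)))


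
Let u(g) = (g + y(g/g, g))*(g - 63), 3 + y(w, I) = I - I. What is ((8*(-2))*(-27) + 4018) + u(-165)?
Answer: 42754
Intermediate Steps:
y(w, I) = -3 (y(w, I) = -3 + (I - I) = -3 + 0 = -3)
u(g) = (-63 + g)*(-3 + g) (u(g) = (g - 3)*(g - 63) = (-3 + g)*(-63 + g) = (-63 + g)*(-3 + g))
((8*(-2))*(-27) + 4018) + u(-165) = ((8*(-2))*(-27) + 4018) + (189 + (-165)² - 66*(-165)) = (-16*(-27) + 4018) + (189 + 27225 + 10890) = (432 + 4018) + 38304 = 4450 + 38304 = 42754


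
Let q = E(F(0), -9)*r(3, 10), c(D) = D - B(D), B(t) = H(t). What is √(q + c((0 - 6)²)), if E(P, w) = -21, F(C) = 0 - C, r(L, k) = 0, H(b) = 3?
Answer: √33 ≈ 5.7446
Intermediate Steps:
B(t) = 3
F(C) = -C
c(D) = -3 + D (c(D) = D - 1*3 = D - 3 = -3 + D)
q = 0 (q = -21*0 = 0)
√(q + c((0 - 6)²)) = √(0 + (-3 + (0 - 6)²)) = √(0 + (-3 + (-6)²)) = √(0 + (-3 + 36)) = √(0 + 33) = √33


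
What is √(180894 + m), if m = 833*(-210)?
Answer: 2*√1491 ≈ 77.227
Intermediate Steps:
m = -174930
√(180894 + m) = √(180894 - 174930) = √5964 = 2*√1491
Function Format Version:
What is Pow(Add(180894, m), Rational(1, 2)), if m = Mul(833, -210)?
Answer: Mul(2, Pow(1491, Rational(1, 2))) ≈ 77.227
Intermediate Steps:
m = -174930
Pow(Add(180894, m), Rational(1, 2)) = Pow(Add(180894, -174930), Rational(1, 2)) = Pow(5964, Rational(1, 2)) = Mul(2, Pow(1491, Rational(1, 2)))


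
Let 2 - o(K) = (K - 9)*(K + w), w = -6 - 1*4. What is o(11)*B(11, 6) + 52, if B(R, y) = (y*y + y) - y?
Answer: 52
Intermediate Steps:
w = -10 (w = -6 - 4 = -10)
B(R, y) = y² (B(R, y) = (y² + y) - y = (y + y²) - y = y²)
o(K) = 2 - (-10 + K)*(-9 + K) (o(K) = 2 - (K - 9)*(K - 10) = 2 - (-9 + K)*(-10 + K) = 2 - (-10 + K)*(-9 + K))
o(11)*B(11, 6) + 52 = (-88 - 1*11² + 19*11)*6² + 52 = (-88 - 1*121 + 209)*36 + 52 = (-88 - 121 + 209)*36 + 52 = 0*36 + 52 = 0 + 52 = 52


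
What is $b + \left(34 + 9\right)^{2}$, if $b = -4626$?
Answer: $-2777$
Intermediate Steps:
$b + \left(34 + 9\right)^{2} = -4626 + \left(34 + 9\right)^{2} = -4626 + 43^{2} = -4626 + 1849 = -2777$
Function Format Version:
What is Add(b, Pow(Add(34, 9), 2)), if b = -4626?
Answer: -2777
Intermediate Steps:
Add(b, Pow(Add(34, 9), 2)) = Add(-4626, Pow(Add(34, 9), 2)) = Add(-4626, Pow(43, 2)) = Add(-4626, 1849) = -2777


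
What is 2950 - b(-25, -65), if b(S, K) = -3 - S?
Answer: 2928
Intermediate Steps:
2950 - b(-25, -65) = 2950 - (-3 - 1*(-25)) = 2950 - (-3 + 25) = 2950 - 1*22 = 2950 - 22 = 2928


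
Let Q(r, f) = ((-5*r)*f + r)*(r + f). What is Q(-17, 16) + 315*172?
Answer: 52837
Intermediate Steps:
Q(r, f) = (f + r)*(r - 5*f*r) (Q(r, f) = (-5*f*r + r)*(f + r) = (r - 5*f*r)*(f + r) = (f + r)*(r - 5*f*r))
Q(-17, 16) + 315*172 = -17*(16 - 17 - 5*16² - 5*16*(-17)) + 315*172 = -17*(16 - 17 - 5*256 + 1360) + 54180 = -17*(16 - 17 - 1280 + 1360) + 54180 = -17*79 + 54180 = -1343 + 54180 = 52837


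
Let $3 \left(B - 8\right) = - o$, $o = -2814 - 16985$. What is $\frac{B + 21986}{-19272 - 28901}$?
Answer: $- \frac{85781}{144519} \approx -0.59356$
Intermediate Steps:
$o = -19799$
$B = \frac{19823}{3}$ ($B = 8 + \frac{\left(-1\right) \left(-19799\right)}{3} = 8 + \frac{1}{3} \cdot 19799 = 8 + \frac{19799}{3} = \frac{19823}{3} \approx 6607.7$)
$\frac{B + 21986}{-19272 - 28901} = \frac{\frac{19823}{3} + 21986}{-19272 - 28901} = \frac{85781}{3 \left(-48173\right)} = \frac{85781}{3} \left(- \frac{1}{48173}\right) = - \frac{85781}{144519}$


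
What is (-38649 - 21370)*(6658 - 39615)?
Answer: 1978046183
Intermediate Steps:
(-38649 - 21370)*(6658 - 39615) = -60019*(-32957) = 1978046183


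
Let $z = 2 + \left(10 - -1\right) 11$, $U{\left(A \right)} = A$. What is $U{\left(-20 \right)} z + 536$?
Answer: $-1924$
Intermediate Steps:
$z = 123$ ($z = 2 + \left(10 + 1\right) 11 = 2 + 11 \cdot 11 = 2 + 121 = 123$)
$U{\left(-20 \right)} z + 536 = \left(-20\right) 123 + 536 = -2460 + 536 = -1924$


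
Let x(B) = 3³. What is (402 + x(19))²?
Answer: 184041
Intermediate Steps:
x(B) = 27
(402 + x(19))² = (402 + 27)² = 429² = 184041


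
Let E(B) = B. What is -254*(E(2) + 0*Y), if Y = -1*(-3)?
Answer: -508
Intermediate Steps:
Y = 3
-254*(E(2) + 0*Y) = -254*(2 + 0*3) = -254*(2 + 0) = -254*2 = -508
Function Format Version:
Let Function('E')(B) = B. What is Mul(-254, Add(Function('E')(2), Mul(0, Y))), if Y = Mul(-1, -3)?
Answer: -508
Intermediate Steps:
Y = 3
Mul(-254, Add(Function('E')(2), Mul(0, Y))) = Mul(-254, Add(2, Mul(0, 3))) = Mul(-254, Add(2, 0)) = Mul(-254, 2) = -508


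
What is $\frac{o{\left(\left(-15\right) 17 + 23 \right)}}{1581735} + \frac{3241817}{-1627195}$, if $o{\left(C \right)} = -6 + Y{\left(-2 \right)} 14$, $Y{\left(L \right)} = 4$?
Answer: $- \frac{1025522810549}{514758256665} \approx -1.9922$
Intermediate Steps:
$o{\left(C \right)} = 50$ ($o{\left(C \right)} = -6 + 4 \cdot 14 = -6 + 56 = 50$)
$\frac{o{\left(\left(-15\right) 17 + 23 \right)}}{1581735} + \frac{3241817}{-1627195} = \frac{50}{1581735} + \frac{3241817}{-1627195} = 50 \cdot \frac{1}{1581735} + 3241817 \left(- \frac{1}{1627195}\right) = \frac{10}{316347} - \frac{3241817}{1627195} = - \frac{1025522810549}{514758256665}$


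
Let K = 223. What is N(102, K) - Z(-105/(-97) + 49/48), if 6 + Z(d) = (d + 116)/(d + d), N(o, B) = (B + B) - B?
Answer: 3935305/19586 ≈ 200.92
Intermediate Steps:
N(o, B) = B (N(o, B) = 2*B - B = B)
Z(d) = -6 + (116 + d)/(2*d) (Z(d) = -6 + (d + 116)/(d + d) = -6 + (116 + d)/((2*d)) = -6 + (116 + d)*(1/(2*d)) = -6 + (116 + d)/(2*d))
N(102, K) - Z(-105/(-97) + 49/48) = 223 - (-11/2 + 58/(-105/(-97) + 49/48)) = 223 - (-11/2 + 58/(-105*(-1/97) + 49*(1/48))) = 223 - (-11/2 + 58/(105/97 + 49/48)) = 223 - (-11/2 + 58/(9793/4656)) = 223 - (-11/2 + 58*(4656/9793)) = 223 - (-11/2 + 270048/9793) = 223 - 1*432373/19586 = 223 - 432373/19586 = 3935305/19586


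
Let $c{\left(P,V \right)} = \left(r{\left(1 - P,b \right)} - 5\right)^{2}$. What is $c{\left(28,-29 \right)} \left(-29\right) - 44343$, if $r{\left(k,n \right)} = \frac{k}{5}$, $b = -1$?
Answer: $- \frac{1186991}{25} \approx -47480.0$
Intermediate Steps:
$r{\left(k,n \right)} = \frac{k}{5}$ ($r{\left(k,n \right)} = k \frac{1}{5} = \frac{k}{5}$)
$c{\left(P,V \right)} = \left(- \frac{24}{5} - \frac{P}{5}\right)^{2}$ ($c{\left(P,V \right)} = \left(\frac{1 - P}{5} - 5\right)^{2} = \left(\left(\frac{1}{5} - \frac{P}{5}\right) - 5\right)^{2} = \left(- \frac{24}{5} - \frac{P}{5}\right)^{2}$)
$c{\left(28,-29 \right)} \left(-29\right) - 44343 = \frac{\left(24 + 28\right)^{2}}{25} \left(-29\right) - 44343 = \frac{52^{2}}{25} \left(-29\right) - 44343 = \frac{1}{25} \cdot 2704 \left(-29\right) - 44343 = \frac{2704}{25} \left(-29\right) - 44343 = - \frac{78416}{25} - 44343 = - \frac{1186991}{25}$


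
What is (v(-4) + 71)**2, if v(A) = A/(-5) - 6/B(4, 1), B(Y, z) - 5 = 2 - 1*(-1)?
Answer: 2019241/400 ≈ 5048.1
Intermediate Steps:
B(Y, z) = 8 (B(Y, z) = 5 + (2 - 1*(-1)) = 5 + (2 + 1) = 5 + 3 = 8)
v(A) = -3/4 - A/5 (v(A) = A/(-5) - 6/8 = A*(-1/5) - 6*1/8 = -A/5 - 3/4 = -3/4 - A/5)
(v(-4) + 71)**2 = ((-3/4 - 1/5*(-4)) + 71)**2 = ((-3/4 + 4/5) + 71)**2 = (1/20 + 71)**2 = (1421/20)**2 = 2019241/400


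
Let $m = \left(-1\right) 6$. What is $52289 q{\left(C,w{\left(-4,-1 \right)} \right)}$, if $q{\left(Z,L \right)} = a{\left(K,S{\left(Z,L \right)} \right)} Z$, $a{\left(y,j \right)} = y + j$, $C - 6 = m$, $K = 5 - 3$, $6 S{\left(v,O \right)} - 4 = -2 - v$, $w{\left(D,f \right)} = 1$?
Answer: $0$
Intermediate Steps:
$S{\left(v,O \right)} = \frac{1}{3} - \frac{v}{6}$ ($S{\left(v,O \right)} = \frac{2}{3} + \frac{-2 - v}{6} = \frac{2}{3} - \left(\frac{1}{3} + \frac{v}{6}\right) = \frac{1}{3} - \frac{v}{6}$)
$m = -6$
$K = 2$ ($K = 5 - 3 = 2$)
$C = 0$ ($C = 6 - 6 = 0$)
$a{\left(y,j \right)} = j + y$
$q{\left(Z,L \right)} = Z \left(\frac{7}{3} - \frac{Z}{6}\right)$ ($q{\left(Z,L \right)} = \left(\left(\frac{1}{3} - \frac{Z}{6}\right) + 2\right) Z = \left(\frac{7}{3} - \frac{Z}{6}\right) Z = Z \left(\frac{7}{3} - \frac{Z}{6}\right)$)
$52289 q{\left(C,w{\left(-4,-1 \right)} \right)} = 52289 \cdot \frac{1}{6} \cdot 0 \left(14 - 0\right) = 52289 \cdot \frac{1}{6} \cdot 0 \left(14 + 0\right) = 52289 \cdot \frac{1}{6} \cdot 0 \cdot 14 = 52289 \cdot 0 = 0$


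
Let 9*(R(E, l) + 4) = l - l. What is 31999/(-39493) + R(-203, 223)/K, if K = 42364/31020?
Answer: -1563974269/418270363 ≈ -3.7391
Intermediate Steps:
R(E, l) = -4 (R(E, l) = -4 + (l - l)/9 = -4 + (⅑)*0 = -4 + 0 = -4)
K = 10591/7755 (K = 42364*(1/31020) = 10591/7755 ≈ 1.3657)
31999/(-39493) + R(-203, 223)/K = 31999/(-39493) - 4/10591/7755 = 31999*(-1/39493) - 4*7755/10591 = -31999/39493 - 31020/10591 = -1563974269/418270363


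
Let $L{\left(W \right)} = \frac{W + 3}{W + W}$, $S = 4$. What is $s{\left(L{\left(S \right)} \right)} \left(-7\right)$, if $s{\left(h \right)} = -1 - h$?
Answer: $\frac{105}{8} \approx 13.125$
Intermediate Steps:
$L{\left(W \right)} = \frac{3 + W}{2 W}$
$s{\left(L{\left(S \right)} \right)} \left(-7\right) = \left(-1 - \frac{3 + 4}{2 \cdot 4}\right) \left(-7\right) = \left(-1 - \frac{1}{2} \cdot \frac{1}{4} \cdot 7\right) \left(-7\right) = \left(-1 - \frac{7}{8}\right) \left(-7\right) = \left(- \frac{15}{8}\right) \left(-7\right) = \frac{105}{8}$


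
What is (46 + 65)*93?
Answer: 10323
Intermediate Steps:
(46 + 65)*93 = 111*93 = 10323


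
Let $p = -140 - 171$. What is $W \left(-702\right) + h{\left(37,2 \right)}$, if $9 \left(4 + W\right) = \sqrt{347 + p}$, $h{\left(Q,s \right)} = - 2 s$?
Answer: $2336$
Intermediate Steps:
$p = -311$
$W = - \frac{10}{3}$ ($W = -4 + \frac{\sqrt{347 - 311}}{9} = -4 + \frac{\sqrt{36}}{9} = -4 + \frac{1}{9} \cdot 6 = -4 + \frac{2}{3} = - \frac{10}{3} \approx -3.3333$)
$W \left(-702\right) + h{\left(37,2 \right)} = \left(- \frac{10}{3}\right) \left(-702\right) - 4 = 2340 - 4 = 2336$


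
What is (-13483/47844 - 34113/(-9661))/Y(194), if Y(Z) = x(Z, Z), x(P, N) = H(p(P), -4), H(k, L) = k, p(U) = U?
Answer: 1501843109/89670851496 ≈ 0.016748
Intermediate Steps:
x(P, N) = P
Y(Z) = Z
(-13483/47844 - 34113/(-9661))/Y(194) = (-13483/47844 - 34113/(-9661))/194 = (-13483*1/47844 - 34113*(-1/9661))*(1/194) = (-13483/47844 + 34113/9661)*(1/194) = (1501843109/462220884)*(1/194) = 1501843109/89670851496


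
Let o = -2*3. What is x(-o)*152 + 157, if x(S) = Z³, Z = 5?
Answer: 19157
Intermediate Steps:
o = -6
x(S) = 125 (x(S) = 5³ = 125)
x(-o)*152 + 157 = 125*152 + 157 = 19000 + 157 = 19157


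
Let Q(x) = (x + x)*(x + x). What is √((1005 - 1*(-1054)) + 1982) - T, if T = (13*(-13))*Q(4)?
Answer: 10816 + 3*√449 ≈ 10880.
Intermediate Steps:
Q(x) = 4*x² (Q(x) = (2*x)*(2*x) = 4*x²)
T = -10816 (T = (13*(-13))*(4*4²) = -676*16 = -169*64 = -10816)
√((1005 - 1*(-1054)) + 1982) - T = √((1005 - 1*(-1054)) + 1982) - 1*(-10816) = √((1005 + 1054) + 1982) + 10816 = √(2059 + 1982) + 10816 = √4041 + 10816 = 3*√449 + 10816 = 10816 + 3*√449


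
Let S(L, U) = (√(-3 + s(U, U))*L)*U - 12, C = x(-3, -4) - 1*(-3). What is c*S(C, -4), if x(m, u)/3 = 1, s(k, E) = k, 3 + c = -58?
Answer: 732 + 1464*I*√7 ≈ 732.0 + 3873.4*I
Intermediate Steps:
c = -61 (c = -3 - 58 = -61)
x(m, u) = 3 (x(m, u) = 3*1 = 3)
C = 6 (C = 3 - 1*(-3) = 3 + 3 = 6)
S(L, U) = -12 + L*U*√(-3 + U) (S(L, U) = (√(-3 + U)*L)*U - 12 = (L*√(-3 + U))*U - 12 = L*U*√(-3 + U) - 12 = -12 + L*U*√(-3 + U))
c*S(C, -4) = -61*(-12 + 6*(-4)*√(-3 - 4)) = -61*(-12 + 6*(-4)*√(-7)) = -61*(-12 + 6*(-4)*(I*√7)) = -61*(-12 - 24*I*√7) = 732 + 1464*I*√7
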